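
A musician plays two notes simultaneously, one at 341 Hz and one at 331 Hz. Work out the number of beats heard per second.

f_beat = |f₁ − f₂|.
|341 − 331| = 10 Hz.

10 Hz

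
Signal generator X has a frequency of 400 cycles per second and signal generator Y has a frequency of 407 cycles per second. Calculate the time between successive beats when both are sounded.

0.143 s

f_beat = |400 − 407| = 7 Hz.
Beat period T = 1 / f_beat = 1 / 7 s.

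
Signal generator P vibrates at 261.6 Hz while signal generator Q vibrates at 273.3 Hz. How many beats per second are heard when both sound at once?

The beat frequency equals the magnitude of the frequency difference.
|261.6 − 273.3| = 11.7 Hz.

11.7 Hz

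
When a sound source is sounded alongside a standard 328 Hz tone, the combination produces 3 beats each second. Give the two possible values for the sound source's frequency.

325 Hz or 331 Hz

|f − 328| = 3, so f = 328 ± 3.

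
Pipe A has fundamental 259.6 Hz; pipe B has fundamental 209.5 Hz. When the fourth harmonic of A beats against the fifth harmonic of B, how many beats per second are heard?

Fourth harmonic of the first: 4·259.6 = 1038.4 Hz.
Fifth harmonic of the second: 5·209.5 = 1047.5 Hz.
f_beat = |1038.4 − 1047.5| = 9.1 Hz.

9.1 Hz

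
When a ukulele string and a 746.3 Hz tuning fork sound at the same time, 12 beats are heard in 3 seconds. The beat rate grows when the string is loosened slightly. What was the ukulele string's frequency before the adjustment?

Beat frequency = 12/3 = 4 Hz.
|f − 746.3| = 4, so the ukulele string was at either 742.3 Hz or 750.3 Hz.
Reducing tension lowers a string's frequency; the adjustment lowers the ukulele string's frequency.
The beat rate rose, so the adjustment moved the ukulele string further from 746.3 Hz — it was already below the reference.

742.3 Hz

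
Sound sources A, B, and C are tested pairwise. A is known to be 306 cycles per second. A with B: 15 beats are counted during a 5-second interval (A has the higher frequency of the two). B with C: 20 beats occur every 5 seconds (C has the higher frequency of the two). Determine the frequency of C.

307 Hz

A–B: Beat frequency = 15/5 = 3 Hz.
B is below A, so f_B = 306 − 3 = 303 Hz.
B–C: Beat frequency = 20/5 = 4 Hz.
C is above B, so f_C = 303 + 4 = 307 Hz.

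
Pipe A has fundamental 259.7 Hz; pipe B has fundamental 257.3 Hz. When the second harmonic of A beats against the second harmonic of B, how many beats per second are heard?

Second harmonic of the first: 2·259.7 = 519.4 Hz.
Second harmonic of the second: 2·257.3 = 514.6 Hz.
f_beat = |519.4 − 514.6| = 4.8 Hz.

4.8 Hz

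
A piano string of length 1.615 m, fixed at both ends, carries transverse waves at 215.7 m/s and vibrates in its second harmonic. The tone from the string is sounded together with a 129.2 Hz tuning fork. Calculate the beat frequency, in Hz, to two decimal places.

For a string fixed at both ends, f_n = n·v/(2L) = 2·215.7/(2·1.615) = 133.5604 Hz.
f_beat = |133.5604 − 129.2| = 4.36 Hz.

4.36 Hz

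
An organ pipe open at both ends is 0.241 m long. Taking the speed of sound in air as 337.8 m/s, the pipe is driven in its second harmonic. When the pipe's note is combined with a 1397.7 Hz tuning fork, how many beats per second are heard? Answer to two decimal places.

3.96 Hz

Open pipe: f_n = n·v/(2L) = 2·337.8/(2·0.241) = 1401.6598 Hz.
f_beat = |1401.6598 − 1397.7| = 3.96 Hz.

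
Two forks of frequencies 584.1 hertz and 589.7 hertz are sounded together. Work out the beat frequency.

Beats arise from superposition of two nearby frequencies; the beat rate is |f₁ − f₂|.
|584.1 − 589.7| = 5.6 Hz.

5.6 Hz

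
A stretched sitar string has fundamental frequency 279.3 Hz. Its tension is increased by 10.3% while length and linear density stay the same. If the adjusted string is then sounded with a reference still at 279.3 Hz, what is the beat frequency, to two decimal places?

For a string, f ∝ √T, so the new frequency is 279.3·√1.103 = 293.3315 Hz.
f_beat = |293.3315 − 279.3| = 14.03 Hz.

14.03 Hz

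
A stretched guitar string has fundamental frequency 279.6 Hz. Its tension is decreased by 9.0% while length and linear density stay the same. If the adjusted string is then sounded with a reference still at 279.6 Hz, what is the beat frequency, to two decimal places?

For a string, f ∝ √T, so the new frequency is 279.6·√0.910 = 266.7214 Hz.
f_beat = |266.7214 − 279.6| = 12.88 Hz.

12.88 Hz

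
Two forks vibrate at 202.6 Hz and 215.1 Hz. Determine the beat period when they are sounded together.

f_beat = |202.6 − 215.1| = 12.5 Hz.
Beat period T = 1 / f_beat = 1 / 12.5 s.

0.080 s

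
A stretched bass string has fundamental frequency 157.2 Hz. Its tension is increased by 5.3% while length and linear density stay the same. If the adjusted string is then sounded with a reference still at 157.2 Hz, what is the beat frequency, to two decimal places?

For a string, f ∝ √T, so the new frequency is 157.2·√1.053 = 161.3120 Hz.
f_beat = |161.3120 − 157.2| = 4.11 Hz.

4.11 Hz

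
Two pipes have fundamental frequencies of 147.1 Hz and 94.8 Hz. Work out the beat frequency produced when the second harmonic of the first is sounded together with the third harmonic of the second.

9.8 Hz

Second harmonic of the first: 2·147.1 = 294.2 Hz.
Third harmonic of the second: 3·94.8 = 284.4 Hz.
f_beat = |294.2 − 284.4| = 9.8 Hz.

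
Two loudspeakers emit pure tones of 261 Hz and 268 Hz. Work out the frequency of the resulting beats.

7 Hz

Beats arise from superposition of two nearby frequencies; the beat rate is |f₁ − f₂|.
|261 − 268| = 7 Hz.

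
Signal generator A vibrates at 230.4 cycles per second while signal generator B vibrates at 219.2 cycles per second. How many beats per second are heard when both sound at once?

11.2 Hz

The beat frequency equals the magnitude of the frequency difference.
|230.4 − 219.2| = 11.2 Hz.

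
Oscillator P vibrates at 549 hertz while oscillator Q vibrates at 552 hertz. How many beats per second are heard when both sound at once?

3 Hz

The beat frequency equals the magnitude of the frequency difference.
|549 − 552| = 3 Hz.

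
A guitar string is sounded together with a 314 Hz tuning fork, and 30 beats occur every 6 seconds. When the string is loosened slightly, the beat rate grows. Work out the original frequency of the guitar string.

Beat frequency = 30/6 = 5 Hz.
|f − 314| = 5, so the guitar string was at either 309 Hz or 319 Hz.
Reducing tension lowers a string's frequency; the adjustment lowers the guitar string's frequency.
The beat rate rose, so the adjustment moved the guitar string further from 314 Hz — it was already below the reference.

309 Hz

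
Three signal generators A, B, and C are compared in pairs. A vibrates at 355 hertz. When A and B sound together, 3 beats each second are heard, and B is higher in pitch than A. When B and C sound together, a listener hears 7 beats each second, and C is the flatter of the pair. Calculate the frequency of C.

351 Hz

B is above A, so f_B = 355 + 3 = 358 Hz.
C is below B, so f_C = 358 − 7 = 351 Hz.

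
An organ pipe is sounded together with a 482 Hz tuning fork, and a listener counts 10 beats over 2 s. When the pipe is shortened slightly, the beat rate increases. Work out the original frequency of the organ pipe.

487 Hz

Beat frequency = 10/2 = 5 Hz.
|f − 482| = 5, so the organ pipe was at either 477 Hz or 487 Hz.
A shorter pipe has a higher fundamental; the adjustment raises the organ pipe's frequency.
The beat rate rose, so the adjustment moved the organ pipe further from 482 Hz — it was already above the reference.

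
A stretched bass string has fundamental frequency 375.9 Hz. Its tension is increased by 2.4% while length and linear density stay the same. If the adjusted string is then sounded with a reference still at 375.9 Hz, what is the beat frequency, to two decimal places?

For a string, f ∝ √T, so the new frequency is 375.9·√1.024 = 380.3841 Hz.
f_beat = |380.3841 − 375.9| = 4.48 Hz.

4.48 Hz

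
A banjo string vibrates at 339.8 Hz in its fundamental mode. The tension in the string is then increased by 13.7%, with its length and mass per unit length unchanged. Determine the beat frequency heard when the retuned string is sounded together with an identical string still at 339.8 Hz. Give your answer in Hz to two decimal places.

22.53 Hz

For a string, f ∝ √T, so the new frequency is 339.8·√1.137 = 362.3294 Hz.
f_beat = |362.3294 − 339.8| = 22.53 Hz.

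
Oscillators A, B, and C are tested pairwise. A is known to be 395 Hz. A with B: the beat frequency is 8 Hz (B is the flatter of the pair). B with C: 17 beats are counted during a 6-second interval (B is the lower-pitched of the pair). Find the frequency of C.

389.8333 Hz

B is below A, so f_B = 395 − 8 = 387 Hz.
B–C: Beat frequency = 17/6 = 2.8333 Hz.
C is above B, so f_C = 387 + 2.8333 = 389.8333 Hz.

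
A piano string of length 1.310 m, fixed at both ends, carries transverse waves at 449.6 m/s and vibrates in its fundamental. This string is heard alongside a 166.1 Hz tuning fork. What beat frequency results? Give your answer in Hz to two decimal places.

For a string fixed at both ends, f_n = n·v/(2L) = 1·449.6/(2·1.310) = 171.6031 Hz.
f_beat = |171.6031 − 166.1| = 5.50 Hz.

5.50 Hz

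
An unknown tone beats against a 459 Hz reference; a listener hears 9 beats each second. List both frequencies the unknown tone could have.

|f − 459| = 9, so f = 459 ± 9.

450 Hz or 468 Hz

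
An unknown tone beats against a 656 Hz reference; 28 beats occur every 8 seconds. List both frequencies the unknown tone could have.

652.5 Hz or 659.5 Hz

Beat frequency = 28/8 = 3.5 Hz.
|f − 656| = 3.5, so f = 656 ± 3.5.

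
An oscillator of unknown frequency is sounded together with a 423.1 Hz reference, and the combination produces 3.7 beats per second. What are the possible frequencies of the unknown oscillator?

|f − 423.1| = 3.7, so f = 423.1 ± 3.7.

419.4 Hz or 426.8 Hz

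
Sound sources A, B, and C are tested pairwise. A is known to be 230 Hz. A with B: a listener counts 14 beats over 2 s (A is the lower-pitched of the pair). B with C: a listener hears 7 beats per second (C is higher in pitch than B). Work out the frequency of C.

244 Hz

A–B: Beat frequency = 14/2 = 7 Hz.
B is above A, so f_B = 230 + 7 = 237 Hz.
C is above B, so f_C = 237 + 7 = 244 Hz.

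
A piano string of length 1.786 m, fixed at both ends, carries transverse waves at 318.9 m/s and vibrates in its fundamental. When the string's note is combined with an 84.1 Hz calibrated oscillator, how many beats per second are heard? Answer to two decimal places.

5.18 Hz

For a string fixed at both ends, f_n = n·v/(2L) = 1·318.9/(2·1.786) = 89.2777 Hz.
f_beat = |89.2777 − 84.1| = 5.18 Hz.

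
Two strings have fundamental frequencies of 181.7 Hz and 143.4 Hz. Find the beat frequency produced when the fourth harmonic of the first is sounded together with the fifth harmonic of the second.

9.8 Hz

Fourth harmonic of the first: 4·181.7 = 726.8 Hz.
Fifth harmonic of the second: 5·143.4 = 717.0 Hz.
f_beat = |726.8 − 717.0| = 9.8 Hz.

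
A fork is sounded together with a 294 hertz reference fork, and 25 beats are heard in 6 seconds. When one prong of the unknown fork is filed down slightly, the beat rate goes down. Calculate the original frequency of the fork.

Beat frequency = 25/6 = 4.1667 Hz.
|f − 294| = 4.1667, so the fork was at either 289.8333 Hz or 298.1667 Hz.
Filing a prong removes mass and raises the fork's frequency; the adjustment raises the fork's frequency.
The beat rate fell, so the adjustment moved the fork toward 294 Hz — it must have started below the reference.

289.8333 Hz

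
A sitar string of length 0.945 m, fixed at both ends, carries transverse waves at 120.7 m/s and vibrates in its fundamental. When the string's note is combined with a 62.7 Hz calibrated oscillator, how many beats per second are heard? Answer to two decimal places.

For a string fixed at both ends, f_n = n·v/(2L) = 1·120.7/(2·0.945) = 63.8624 Hz.
f_beat = |63.8624 − 62.7| = 1.16 Hz.

1.16 Hz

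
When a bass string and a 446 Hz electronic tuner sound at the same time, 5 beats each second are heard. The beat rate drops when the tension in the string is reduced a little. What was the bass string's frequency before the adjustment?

451 Hz

|f − 446| = 5, so the bass string was at either 441 Hz or 451 Hz.
Lower tension means lower frequency; the adjustment lowers the bass string's frequency.
The beat rate fell, so the adjustment moved the bass string toward 446 Hz — it must have started above the reference.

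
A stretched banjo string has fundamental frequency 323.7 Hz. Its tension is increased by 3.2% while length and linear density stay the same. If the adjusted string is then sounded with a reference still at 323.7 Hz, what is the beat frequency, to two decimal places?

5.14 Hz

For a string, f ∝ √T, so the new frequency is 323.7·√1.032 = 328.8384 Hz.
f_beat = |328.8384 − 323.7| = 5.14 Hz.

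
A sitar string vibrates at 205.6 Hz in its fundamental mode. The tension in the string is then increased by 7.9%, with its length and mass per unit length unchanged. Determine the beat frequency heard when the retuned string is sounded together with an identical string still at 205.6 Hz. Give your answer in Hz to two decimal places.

7.97 Hz

For a string, f ∝ √T, so the new frequency is 205.6·√1.079 = 213.5668 Hz.
f_beat = |213.5668 − 205.6| = 7.97 Hz.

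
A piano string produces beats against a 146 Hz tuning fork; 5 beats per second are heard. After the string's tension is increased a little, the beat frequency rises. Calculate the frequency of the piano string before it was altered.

151 Hz

|f − 146| = 5, so the piano string was at either 141 Hz or 151 Hz.
Higher tension means higher frequency; the adjustment raises the piano string's frequency.
The beat rate rose, so the adjustment moved the piano string further from 146 Hz — it was already above the reference.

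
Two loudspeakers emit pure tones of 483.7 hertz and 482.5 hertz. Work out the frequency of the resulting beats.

1.2 Hz

Beats arise from superposition of two nearby frequencies; the beat rate is |f₁ − f₂|.
|483.7 − 482.5| = 1.2 Hz.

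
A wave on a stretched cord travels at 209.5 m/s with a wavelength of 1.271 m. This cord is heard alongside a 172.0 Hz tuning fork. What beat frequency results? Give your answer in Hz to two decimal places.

7.17 Hz

Source frequency f = v/λ = 209.5/1.271 = 164.8308 Hz.
f_beat = |164.8308 − 172.0| = 7.17 Hz.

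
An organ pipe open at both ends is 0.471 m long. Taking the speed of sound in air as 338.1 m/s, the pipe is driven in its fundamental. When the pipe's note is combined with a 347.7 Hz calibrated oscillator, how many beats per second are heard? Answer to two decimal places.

11.22 Hz

Open pipe: f_n = n·v/(2L) = 1·338.1/(2·0.471) = 358.9172 Hz.
f_beat = |358.9172 − 347.7| = 11.22 Hz.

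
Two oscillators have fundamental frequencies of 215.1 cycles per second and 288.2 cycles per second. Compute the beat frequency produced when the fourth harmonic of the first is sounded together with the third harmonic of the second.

Fourth harmonic of the first: 4·215.1 = 860.4 Hz.
Third harmonic of the second: 3·288.2 = 864.6 Hz.
f_beat = |860.4 − 864.6| = 4.2 Hz.

4.2 Hz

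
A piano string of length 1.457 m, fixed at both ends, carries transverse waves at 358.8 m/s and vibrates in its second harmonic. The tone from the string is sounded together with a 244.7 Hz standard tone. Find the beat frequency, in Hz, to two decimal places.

For a string fixed at both ends, f_n = n·v/(2L) = 2·358.8/(2·1.457) = 246.2594 Hz.
f_beat = |246.2594 − 244.7| = 1.56 Hz.

1.56 Hz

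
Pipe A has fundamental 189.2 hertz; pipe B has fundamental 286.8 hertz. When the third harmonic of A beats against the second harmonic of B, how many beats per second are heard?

6.0 Hz

Third harmonic of the first: 3·189.2 = 567.6 Hz.
Second harmonic of the second: 2·286.8 = 573.6 Hz.
f_beat = |567.6 − 573.6| = 6.0 Hz.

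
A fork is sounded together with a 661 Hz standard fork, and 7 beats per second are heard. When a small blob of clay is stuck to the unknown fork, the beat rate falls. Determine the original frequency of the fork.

668 Hz

|f − 661| = 7, so the fork was at either 654 Hz or 668 Hz.
Adding mass to a fork lowers its frequency; the adjustment lowers the fork's frequency.
The beat rate fell, so the adjustment moved the fork toward 661 Hz — it must have started above the reference.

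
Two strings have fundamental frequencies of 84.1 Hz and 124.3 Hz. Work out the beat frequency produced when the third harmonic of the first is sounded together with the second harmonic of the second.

Third harmonic of the first: 3·84.1 = 252.3 Hz.
Second harmonic of the second: 2·124.3 = 248.6 Hz.
f_beat = |252.3 − 248.6| = 3.7 Hz.

3.7 Hz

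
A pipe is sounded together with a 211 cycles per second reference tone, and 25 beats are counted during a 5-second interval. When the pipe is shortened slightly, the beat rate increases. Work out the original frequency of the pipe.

Beat frequency = 25/5 = 5 Hz.
|f − 211| = 5, so the pipe was at either 206 Hz or 216 Hz.
A shorter pipe has a higher fundamental; the adjustment raises the pipe's frequency.
The beat rate rose, so the adjustment moved the pipe further from 211 Hz — it was already above the reference.

216 Hz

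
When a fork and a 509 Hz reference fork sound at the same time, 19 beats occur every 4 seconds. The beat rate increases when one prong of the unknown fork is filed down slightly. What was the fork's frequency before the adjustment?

Beat frequency = 19/4 = 4.75 Hz.
|f − 509| = 4.75, so the fork was at either 504.25 Hz or 513.75 Hz.
Filing a prong removes mass and raises the fork's frequency; the adjustment raises the fork's frequency.
The beat rate rose, so the adjustment moved the fork further from 509 Hz — it was already above the reference.

513.75 Hz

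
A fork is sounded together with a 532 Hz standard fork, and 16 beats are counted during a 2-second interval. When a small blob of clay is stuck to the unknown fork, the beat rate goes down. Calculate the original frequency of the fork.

Beat frequency = 16/2 = 8 Hz.
|f − 532| = 8, so the fork was at either 524 Hz or 540 Hz.
Adding mass to a fork lowers its frequency; the adjustment lowers the fork's frequency.
The beat rate fell, so the adjustment moved the fork toward 532 Hz — it must have started above the reference.

540 Hz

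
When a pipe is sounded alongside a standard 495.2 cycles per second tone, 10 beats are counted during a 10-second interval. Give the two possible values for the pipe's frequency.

Beat frequency = 10/10 = 1 Hz.
|f − 495.2| = 1, so f = 495.2 ± 1.

494.2 Hz or 496.2 Hz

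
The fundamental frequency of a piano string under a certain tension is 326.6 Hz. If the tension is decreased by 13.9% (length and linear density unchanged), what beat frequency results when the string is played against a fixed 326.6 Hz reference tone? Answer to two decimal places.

For a string, f ∝ √T, so the new frequency is 326.6·√0.861 = 303.0524 Hz.
f_beat = |303.0524 − 326.6| = 23.55 Hz.

23.55 Hz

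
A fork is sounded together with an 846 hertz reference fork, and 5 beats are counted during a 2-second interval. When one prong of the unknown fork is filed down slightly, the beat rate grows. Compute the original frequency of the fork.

848.5 Hz

Beat frequency = 5/2 = 2.5 Hz.
|f − 846| = 2.5, so the fork was at either 843.5 Hz or 848.5 Hz.
Filing a prong removes mass and raises the fork's frequency; the adjustment raises the fork's frequency.
The beat rate rose, so the adjustment moved the fork further from 846 Hz — it was already above the reference.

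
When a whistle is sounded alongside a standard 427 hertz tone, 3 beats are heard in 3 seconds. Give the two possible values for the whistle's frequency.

426 Hz or 428 Hz

Beat frequency = 3/3 = 1 Hz.
|f − 427| = 1, so f = 427 ± 1.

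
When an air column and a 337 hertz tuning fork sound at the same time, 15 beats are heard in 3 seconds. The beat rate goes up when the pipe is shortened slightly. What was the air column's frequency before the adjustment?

Beat frequency = 15/3 = 5 Hz.
|f − 337| = 5, so the air column was at either 332 Hz or 342 Hz.
A shorter pipe has a higher fundamental; the adjustment raises the air column's frequency.
The beat rate rose, so the adjustment moved the air column further from 337 Hz — it was already above the reference.

342 Hz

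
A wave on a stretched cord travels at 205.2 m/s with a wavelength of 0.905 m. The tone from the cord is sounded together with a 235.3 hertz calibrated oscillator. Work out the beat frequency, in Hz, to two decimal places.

Source frequency f = v/λ = 205.2/0.905 = 226.7403 Hz.
f_beat = |226.7403 − 235.3| = 8.56 Hz.

8.56 Hz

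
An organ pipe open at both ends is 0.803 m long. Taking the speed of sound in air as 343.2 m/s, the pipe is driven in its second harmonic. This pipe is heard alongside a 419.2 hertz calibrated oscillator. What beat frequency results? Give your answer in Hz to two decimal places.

Open pipe: f_n = n·v/(2L) = 2·343.2/(2·0.803) = 427.3973 Hz.
f_beat = |427.3973 − 419.2| = 8.20 Hz.

8.20 Hz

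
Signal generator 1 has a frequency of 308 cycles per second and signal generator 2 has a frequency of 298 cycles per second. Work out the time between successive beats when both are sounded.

f_beat = |308 − 298| = 10 Hz.
Beat period T = 1 / f_beat = 1 / 10 s.

0.100 s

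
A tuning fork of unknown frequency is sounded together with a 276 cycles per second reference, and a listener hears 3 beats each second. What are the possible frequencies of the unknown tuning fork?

|f − 276| = 3, so f = 276 ± 3.

273 Hz or 279 Hz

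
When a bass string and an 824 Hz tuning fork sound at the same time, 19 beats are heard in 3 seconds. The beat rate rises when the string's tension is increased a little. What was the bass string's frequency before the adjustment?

830.3333 Hz

Beat frequency = 19/3 = 6.3333 Hz.
|f − 824| = 6.3333, so the bass string was at either 817.6667 Hz or 830.3333 Hz.
Higher tension means higher frequency; the adjustment raises the bass string's frequency.
The beat rate rose, so the adjustment moved the bass string further from 824 Hz — it was already above the reference.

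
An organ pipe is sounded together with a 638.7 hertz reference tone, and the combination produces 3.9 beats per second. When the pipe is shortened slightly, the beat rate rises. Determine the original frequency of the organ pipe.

642.6 Hz

|f − 638.7| = 3.9, so the organ pipe was at either 634.8 Hz or 642.6 Hz.
A shorter pipe has a higher fundamental; the adjustment raises the organ pipe's frequency.
The beat rate rose, so the adjustment moved the organ pipe further from 638.7 Hz — it was already above the reference.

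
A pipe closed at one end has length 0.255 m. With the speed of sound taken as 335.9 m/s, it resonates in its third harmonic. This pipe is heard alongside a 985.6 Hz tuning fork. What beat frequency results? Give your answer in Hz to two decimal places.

2.34 Hz

Closed pipe (odd harmonics): f_n = n·v/(4L) = 3·335.9/(4·0.255) = 987.9412 Hz.
f_beat = |987.9412 − 985.6| = 2.34 Hz.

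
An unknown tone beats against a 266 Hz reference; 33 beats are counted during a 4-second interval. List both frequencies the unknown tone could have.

257.75 Hz or 274.25 Hz

Beat frequency = 33/4 = 8.25 Hz.
|f − 266| = 8.25, so f = 266 ± 8.25.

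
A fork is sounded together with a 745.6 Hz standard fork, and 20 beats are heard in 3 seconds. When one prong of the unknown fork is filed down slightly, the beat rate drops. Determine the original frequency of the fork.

Beat frequency = 20/3 = 6.6667 Hz.
|f − 745.6| = 6.6667, so the fork was at either 738.9333 Hz or 752.2667 Hz.
Filing a prong removes mass and raises the fork's frequency; the adjustment raises the fork's frequency.
The beat rate fell, so the adjustment moved the fork toward 745.6 Hz — it must have started below the reference.

738.9333 Hz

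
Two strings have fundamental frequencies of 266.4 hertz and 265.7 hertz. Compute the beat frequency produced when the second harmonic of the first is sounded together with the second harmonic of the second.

1.4 Hz

Second harmonic of the first: 2·266.4 = 532.8 Hz.
Second harmonic of the second: 2·265.7 = 531.4 Hz.
f_beat = |532.8 − 531.4| = 1.4 Hz.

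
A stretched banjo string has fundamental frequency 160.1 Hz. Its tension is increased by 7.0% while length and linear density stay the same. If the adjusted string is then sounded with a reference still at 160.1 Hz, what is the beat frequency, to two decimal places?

For a string, f ∝ √T, so the new frequency is 160.1·√1.070 = 165.6087 Hz.
f_beat = |165.6087 − 160.1| = 5.51 Hz.

5.51 Hz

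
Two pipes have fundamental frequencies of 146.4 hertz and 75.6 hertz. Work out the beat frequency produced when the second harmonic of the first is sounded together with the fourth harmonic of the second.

Second harmonic of the first: 2·146.4 = 292.8 Hz.
Fourth harmonic of the second: 4·75.6 = 302.4 Hz.
f_beat = |292.8 − 302.4| = 9.6 Hz.

9.6 Hz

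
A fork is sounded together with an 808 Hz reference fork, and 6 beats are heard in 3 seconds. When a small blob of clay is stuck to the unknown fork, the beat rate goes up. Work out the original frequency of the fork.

Beat frequency = 6/3 = 2 Hz.
|f − 808| = 2, so the fork was at either 806 Hz or 810 Hz.
Adding mass to a fork lowers its frequency; the adjustment lowers the fork's frequency.
The beat rate rose, so the adjustment moved the fork further from 808 Hz — it was already below the reference.

806 Hz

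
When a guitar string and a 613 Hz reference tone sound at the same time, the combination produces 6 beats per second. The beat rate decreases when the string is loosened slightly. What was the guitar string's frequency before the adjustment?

|f − 613| = 6, so the guitar string was at either 607 Hz or 619 Hz.
Reducing tension lowers a string's frequency; the adjustment lowers the guitar string's frequency.
The beat rate fell, so the adjustment moved the guitar string toward 613 Hz — it must have started above the reference.

619 Hz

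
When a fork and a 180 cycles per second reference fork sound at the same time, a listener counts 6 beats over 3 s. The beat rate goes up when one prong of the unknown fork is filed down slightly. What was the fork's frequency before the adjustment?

182 Hz

Beat frequency = 6/3 = 2 Hz.
|f − 180| = 2, so the fork was at either 178 Hz or 182 Hz.
Filing a prong removes mass and raises the fork's frequency; the adjustment raises the fork's frequency.
The beat rate rose, so the adjustment moved the fork further from 180 Hz — it was already above the reference.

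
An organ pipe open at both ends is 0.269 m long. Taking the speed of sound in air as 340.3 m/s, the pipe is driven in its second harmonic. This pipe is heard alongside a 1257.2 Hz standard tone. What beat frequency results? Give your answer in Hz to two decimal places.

Open pipe: f_n = n·v/(2L) = 2·340.3/(2·0.269) = 1265.0558 Hz.
f_beat = |1265.0558 − 1257.2| = 7.86 Hz.

7.86 Hz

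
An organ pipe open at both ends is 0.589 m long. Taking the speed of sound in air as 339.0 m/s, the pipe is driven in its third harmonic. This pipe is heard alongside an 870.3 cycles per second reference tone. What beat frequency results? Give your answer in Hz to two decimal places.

6.97 Hz

Open pipe: f_n = n·v/(2L) = 3·339.0/(2·0.589) = 863.3277 Hz.
f_beat = |863.3277 − 870.3| = 6.97 Hz.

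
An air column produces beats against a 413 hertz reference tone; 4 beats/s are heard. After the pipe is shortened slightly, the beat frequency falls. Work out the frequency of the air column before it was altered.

409 Hz

|f − 413| = 4, so the air column was at either 409 Hz or 417 Hz.
A shorter pipe has a higher fundamental; the adjustment raises the air column's frequency.
The beat rate fell, so the adjustment moved the air column toward 413 Hz — it must have started below the reference.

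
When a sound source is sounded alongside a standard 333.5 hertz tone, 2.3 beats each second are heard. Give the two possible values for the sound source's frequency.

331.2 Hz or 335.8 Hz

|f − 333.5| = 2.3, so f = 333.5 ± 2.3.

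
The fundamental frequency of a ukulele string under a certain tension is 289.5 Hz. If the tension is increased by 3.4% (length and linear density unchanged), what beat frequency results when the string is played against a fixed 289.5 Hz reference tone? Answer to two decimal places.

For a string, f ∝ √T, so the new frequency is 289.5·√1.034 = 294.3804 Hz.
f_beat = |294.3804 − 289.5| = 4.88 Hz.

4.88 Hz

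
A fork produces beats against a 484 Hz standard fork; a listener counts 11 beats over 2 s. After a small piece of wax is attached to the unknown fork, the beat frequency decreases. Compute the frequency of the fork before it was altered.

Beat frequency = 11/2 = 5.5 Hz.
|f − 484| = 5.5, so the fork was at either 478.5 Hz or 489.5 Hz.
Loading a fork with wax lowers its frequency; the adjustment lowers the fork's frequency.
The beat rate fell, so the adjustment moved the fork toward 484 Hz — it must have started above the reference.

489.5 Hz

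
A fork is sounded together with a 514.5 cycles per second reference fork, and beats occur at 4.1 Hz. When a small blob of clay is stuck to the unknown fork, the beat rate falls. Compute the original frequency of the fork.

|f − 514.5| = 4.1, so the fork was at either 510.4 Hz or 518.6 Hz.
Adding mass to a fork lowers its frequency; the adjustment lowers the fork's frequency.
The beat rate fell, so the adjustment moved the fork toward 514.5 Hz — it must have started above the reference.

518.6 Hz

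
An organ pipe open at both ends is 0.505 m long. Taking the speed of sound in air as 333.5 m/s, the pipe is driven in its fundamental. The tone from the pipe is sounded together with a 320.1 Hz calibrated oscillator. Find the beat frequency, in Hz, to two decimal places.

10.10 Hz

Open pipe: f_n = n·v/(2L) = 1·333.5/(2·0.505) = 330.1980 Hz.
f_beat = |330.1980 − 320.1| = 10.10 Hz.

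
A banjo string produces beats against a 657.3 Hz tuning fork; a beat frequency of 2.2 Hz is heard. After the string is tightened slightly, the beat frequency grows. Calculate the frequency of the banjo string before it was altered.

659.5 Hz

|f − 657.3| = 2.2, so the banjo string was at either 655.1 Hz or 659.5 Hz.
Increasing tension raises a string's frequency; the adjustment raises the banjo string's frequency.
The beat rate rose, so the adjustment moved the banjo string further from 657.3 Hz — it was already above the reference.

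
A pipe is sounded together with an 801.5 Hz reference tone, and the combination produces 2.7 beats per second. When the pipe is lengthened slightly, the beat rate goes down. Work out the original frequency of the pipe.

|f − 801.5| = 2.7, so the pipe was at either 798.8 Hz or 804.2 Hz.
A longer pipe has a lower fundamental; the adjustment lowers the pipe's frequency.
The beat rate fell, so the adjustment moved the pipe toward 801.5 Hz — it must have started above the reference.

804.2 Hz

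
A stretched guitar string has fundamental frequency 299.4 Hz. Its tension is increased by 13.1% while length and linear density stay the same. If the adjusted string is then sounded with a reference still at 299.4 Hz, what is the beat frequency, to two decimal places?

For a string, f ∝ √T, so the new frequency is 299.4·√1.131 = 318.4074 Hz.
f_beat = |318.4074 − 299.4| = 19.01 Hz.

19.01 Hz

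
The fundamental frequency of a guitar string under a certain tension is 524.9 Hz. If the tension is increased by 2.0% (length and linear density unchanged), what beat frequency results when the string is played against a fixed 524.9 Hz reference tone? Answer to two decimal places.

5.22 Hz

For a string, f ∝ √T, so the new frequency is 524.9·√1.020 = 530.1230 Hz.
f_beat = |530.1230 − 524.9| = 5.22 Hz.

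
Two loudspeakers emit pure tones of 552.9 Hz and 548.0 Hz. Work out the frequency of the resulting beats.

4.9 Hz

f_beat = |f₁ − f₂|.
|552.9 − 548.0| = 4.9 Hz.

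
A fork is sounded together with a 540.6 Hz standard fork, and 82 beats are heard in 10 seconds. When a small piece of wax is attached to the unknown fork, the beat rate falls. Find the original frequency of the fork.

Beat frequency = 82/10 = 8.2 Hz.
|f − 540.6| = 8.2, so the fork was at either 532.4 Hz or 548.8 Hz.
Loading a fork with wax lowers its frequency; the adjustment lowers the fork's frequency.
The beat rate fell, so the adjustment moved the fork toward 540.6 Hz — it must have started above the reference.

548.8 Hz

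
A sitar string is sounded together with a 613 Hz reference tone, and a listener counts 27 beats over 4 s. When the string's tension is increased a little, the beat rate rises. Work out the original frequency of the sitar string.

Beat frequency = 27/4 = 6.75 Hz.
|f − 613| = 6.75, so the sitar string was at either 606.25 Hz or 619.75 Hz.
Higher tension means higher frequency; the adjustment raises the sitar string's frequency.
The beat rate rose, so the adjustment moved the sitar string further from 613 Hz — it was already above the reference.

619.75 Hz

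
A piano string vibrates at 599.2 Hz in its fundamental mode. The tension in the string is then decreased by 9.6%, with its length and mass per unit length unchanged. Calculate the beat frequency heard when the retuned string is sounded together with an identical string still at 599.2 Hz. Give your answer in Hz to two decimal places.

For a string, f ∝ √T, so the new frequency is 599.2·√0.904 = 569.7129 Hz.
f_beat = |569.7129 − 599.2| = 29.49 Hz.

29.49 Hz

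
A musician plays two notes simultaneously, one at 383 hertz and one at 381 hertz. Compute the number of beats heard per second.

2 Hz

f_beat = |f₁ − f₂|.
|383 − 381| = 2 Hz.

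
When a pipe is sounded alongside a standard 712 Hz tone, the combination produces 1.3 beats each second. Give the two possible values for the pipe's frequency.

|f − 712| = 1.3, so f = 712 ± 1.3.

710.7 Hz or 713.3 Hz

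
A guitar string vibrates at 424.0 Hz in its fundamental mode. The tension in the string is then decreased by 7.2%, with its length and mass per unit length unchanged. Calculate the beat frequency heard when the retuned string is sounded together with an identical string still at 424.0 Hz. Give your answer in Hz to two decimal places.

For a string, f ∝ √T, so the new frequency is 424.0·√0.928 = 408.4509 Hz.
f_beat = |408.4509 − 424.0| = 15.55 Hz.

15.55 Hz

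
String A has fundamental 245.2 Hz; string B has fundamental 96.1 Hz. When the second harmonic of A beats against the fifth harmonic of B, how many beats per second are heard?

9.9 Hz

Second harmonic of the first: 2·245.2 = 490.4 Hz.
Fifth harmonic of the second: 5·96.1 = 480.5 Hz.
f_beat = |490.4 − 480.5| = 9.9 Hz.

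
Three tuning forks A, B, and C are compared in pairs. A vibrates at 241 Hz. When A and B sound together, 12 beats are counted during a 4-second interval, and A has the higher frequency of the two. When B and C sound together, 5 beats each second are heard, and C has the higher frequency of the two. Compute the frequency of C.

243 Hz

A–B: Beat frequency = 12/4 = 3 Hz.
B is below A, so f_B = 241 − 3 = 238 Hz.
C is above B, so f_C = 238 + 5 = 243 Hz.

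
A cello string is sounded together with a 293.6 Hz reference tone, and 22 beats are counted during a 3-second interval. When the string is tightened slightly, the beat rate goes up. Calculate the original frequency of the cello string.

300.9333 Hz

Beat frequency = 22/3 = 7.3333 Hz.
|f − 293.6| = 7.3333, so the cello string was at either 286.2667 Hz or 300.9333 Hz.
Increasing tension raises a string's frequency; the adjustment raises the cello string's frequency.
The beat rate rose, so the adjustment moved the cello string further from 293.6 Hz — it was already above the reference.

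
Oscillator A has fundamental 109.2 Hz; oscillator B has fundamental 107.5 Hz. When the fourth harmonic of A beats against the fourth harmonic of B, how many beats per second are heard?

Fourth harmonic of the first: 4·109.2 = 436.8 Hz.
Fourth harmonic of the second: 4·107.5 = 430.0 Hz.
f_beat = |436.8 − 430.0| = 6.8 Hz.

6.8 Hz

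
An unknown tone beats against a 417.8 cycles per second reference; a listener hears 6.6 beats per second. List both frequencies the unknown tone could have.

411.2 Hz or 424.4 Hz

|f − 417.8| = 6.6, so f = 417.8 ± 6.6.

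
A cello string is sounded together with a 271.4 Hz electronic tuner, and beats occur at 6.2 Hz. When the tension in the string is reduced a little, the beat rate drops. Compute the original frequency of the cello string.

|f − 271.4| = 6.2, so the cello string was at either 265.2 Hz or 277.6 Hz.
Lower tension means lower frequency; the adjustment lowers the cello string's frequency.
The beat rate fell, so the adjustment moved the cello string toward 271.4 Hz — it must have started above the reference.

277.6 Hz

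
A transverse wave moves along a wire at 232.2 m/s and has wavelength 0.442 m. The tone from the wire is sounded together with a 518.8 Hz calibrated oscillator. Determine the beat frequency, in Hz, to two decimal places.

Source frequency f = v/λ = 232.2/0.442 = 525.3394 Hz.
f_beat = |525.3394 − 518.8| = 6.54 Hz.

6.54 Hz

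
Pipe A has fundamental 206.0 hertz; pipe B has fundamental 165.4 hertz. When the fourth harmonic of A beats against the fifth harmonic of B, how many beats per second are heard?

Fourth harmonic of the first: 4·206.0 = 824.0 Hz.
Fifth harmonic of the second: 5·165.4 = 827.0 Hz.
f_beat = |824.0 − 827.0| = 3.0 Hz.

3.0 Hz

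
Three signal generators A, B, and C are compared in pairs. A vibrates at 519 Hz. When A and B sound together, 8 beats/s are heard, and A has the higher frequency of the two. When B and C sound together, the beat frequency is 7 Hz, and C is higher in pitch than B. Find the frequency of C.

518 Hz

B is below A, so f_B = 519 − 8 = 511 Hz.
C is above B, so f_C = 511 + 7 = 518 Hz.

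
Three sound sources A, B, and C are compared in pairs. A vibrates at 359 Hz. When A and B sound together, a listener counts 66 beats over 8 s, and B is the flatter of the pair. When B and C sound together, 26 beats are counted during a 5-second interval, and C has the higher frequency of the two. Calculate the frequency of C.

355.95 Hz

A–B: Beat frequency = 66/8 = 8.25 Hz.
B is below A, so f_B = 359 − 8.25 = 350.75 Hz.
B–C: Beat frequency = 26/5 = 5.2 Hz.
C is above B, so f_C = 350.75 + 5.2 = 355.95 Hz.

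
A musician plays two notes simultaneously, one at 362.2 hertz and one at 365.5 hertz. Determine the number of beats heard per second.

The beat frequency equals the magnitude of the frequency difference.
|362.2 − 365.5| = 3.3 Hz.

3.3 Hz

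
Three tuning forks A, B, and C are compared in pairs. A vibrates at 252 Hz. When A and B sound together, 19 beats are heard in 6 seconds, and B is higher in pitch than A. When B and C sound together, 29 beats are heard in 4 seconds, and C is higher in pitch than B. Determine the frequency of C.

A–B: Beat frequency = 19/6 = 3.1667 Hz.
B is above A, so f_B = 252 + 3.1667 = 255.1667 Hz.
B–C: Beat frequency = 29/4 = 7.25 Hz.
C is above B, so f_C = 255.1667 + 7.25 = 262.4167 Hz.

262.4167 Hz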